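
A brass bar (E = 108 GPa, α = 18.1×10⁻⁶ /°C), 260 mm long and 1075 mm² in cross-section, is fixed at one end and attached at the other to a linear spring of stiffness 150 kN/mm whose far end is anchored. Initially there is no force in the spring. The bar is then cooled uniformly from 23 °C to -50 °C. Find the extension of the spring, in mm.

Free thermal contraction: δ_free = αΔT L = 18.1×10⁻⁶ × 73 × 260 = 0.3435 mm.
Let P be the tensile force in the spring. The bar extends elastically by PL/(AE) and the spring stretches by P/k; together these equal δ_free.
So P = δ_free / [L/(AE) + 1/k] = 0.3435 / [ 260/(1075×108×10³) + 1/(150×10³) ].
P = 0.3435 / 8.906×10⁻⁶ = 38570 N.
Spring extension = P/k = 38570/(150×10³) = 0.2572 mm.

δ ≈ 0.257 mm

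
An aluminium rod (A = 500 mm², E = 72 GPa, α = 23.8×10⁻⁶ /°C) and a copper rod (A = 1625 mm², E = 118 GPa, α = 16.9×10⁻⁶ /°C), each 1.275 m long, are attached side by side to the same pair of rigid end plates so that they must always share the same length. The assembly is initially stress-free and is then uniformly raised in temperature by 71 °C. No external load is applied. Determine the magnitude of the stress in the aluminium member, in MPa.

Both members must finish at the same length. With the larger α, the aluminium tends to over-expand; the plates restrain it, putting the aluminium in compression and the copper in tension. With no external load the two internal forces are equal and opposite, magnitude P.
Equating the net (thermal + elastic) strains gives |α₁ − α₂|·ΔT = P·[1/(A₁E₁) + 1/(A₂E₂)].
|α₁ − α₂|·ΔT = 6.9×10⁻⁶ × 71 = 0.0004899.
1/(A₁E₁) + 1/(A₂E₂) = 1/(500×72×10³) + 1/(1625×118×10³) = 3.299×10⁻⁸ N⁻¹.
P = 0.0004899 / 3.299×10⁻⁸ = 14850 N = 14.85 kN.
σ_{aluminium} = P/A₁ = 14850/500 = 29.7 MPa, compressive.

σ ≈ 29.7 MPa (compressive)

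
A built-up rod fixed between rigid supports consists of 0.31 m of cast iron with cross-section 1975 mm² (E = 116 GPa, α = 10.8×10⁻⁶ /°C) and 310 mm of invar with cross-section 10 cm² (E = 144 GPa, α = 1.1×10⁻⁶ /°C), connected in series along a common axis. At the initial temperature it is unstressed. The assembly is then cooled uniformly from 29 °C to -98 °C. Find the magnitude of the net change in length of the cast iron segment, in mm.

Free thermal contraction of the whole bar: Σ αᵢΔT Lᵢ = 10.8×10⁻⁶×127×310 + 1.1×10⁻⁶×127×310 = 0.4685 mm.
The rigid supports impose zero overall length change; the single axial force P common to all segments must satisfy P Σ Lᵢ/(AᵢEᵢ) = δ_free.
The series flexibility is Σ Lᵢ/(AᵢEᵢ) = 310/(1975×116×10³) + 310/(1000×144×10³) = 3.506×10⁻⁶ mm/N.
So P = 0.4685 / 3.506×10⁻⁶ = 133.6 kN, tensile.
For the cast iron segment, free thermal change = 10.8×10⁻⁶×127×310 = 0.4252 mm and elastic change from P = 133600×310/(1975×116×10³) = 0.1808 mm; these oppose, so the net change is 0.244 mm (segment shortens).

|ΔL| ≈ 0.244 mm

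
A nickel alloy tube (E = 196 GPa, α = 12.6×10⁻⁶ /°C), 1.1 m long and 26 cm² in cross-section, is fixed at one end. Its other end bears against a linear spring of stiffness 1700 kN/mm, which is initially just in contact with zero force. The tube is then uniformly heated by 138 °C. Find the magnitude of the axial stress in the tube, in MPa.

If the spring were absent the tube would lengthen by αΔT L = 12.6×10⁻⁶ × 138 × 1100 = 1.913 mm.
With a force P in the spring, the elastic change of the tube is PL/(AE) and that of the spring is P/k; compatibility requires their sum to equal δ_free.
P [ L/(AE) + 1/k ] = δ_free → P [ 1100/(2600×196×10³) + 1/(1700×10³) ] = 1.913.
P = 1.913 / 2.747×10⁻⁶ = 696300 N.
σ = P/A = 696300/2600 = 267.8 MPa.

σ ≈ 268 MPa (compressive)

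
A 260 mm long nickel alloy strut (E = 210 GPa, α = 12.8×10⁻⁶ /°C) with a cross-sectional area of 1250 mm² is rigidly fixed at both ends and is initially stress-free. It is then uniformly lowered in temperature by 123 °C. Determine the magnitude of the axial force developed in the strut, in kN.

P ≈ 413 kN (tensile)

The ends cannot move, so σ = EαΔT = 210×10³ × 12.8×10⁻⁶ × 123 = 330.6 MPa.
Axial force P = σA = 330.6 × 1250 = 413300 N = 413.3 kN, tensile.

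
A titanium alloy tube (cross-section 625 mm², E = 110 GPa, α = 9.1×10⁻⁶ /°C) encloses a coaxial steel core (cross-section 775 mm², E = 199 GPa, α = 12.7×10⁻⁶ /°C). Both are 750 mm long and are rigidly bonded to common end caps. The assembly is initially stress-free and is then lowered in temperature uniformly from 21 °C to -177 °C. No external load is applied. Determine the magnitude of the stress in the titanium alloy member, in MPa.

Equilibrium of a rigid end plate with no external load gives equal and opposite internal forces ±P in the two members. Since α_{steel} > α_{titanium alloy}, cooling drives the steel into tension and the titanium alloy into compression.
Equating the net (thermal + elastic) strains gives |α₁ − α₂|·ΔT = P·[1/(A₁E₁) + 1/(A₂E₂)].
|α₁ − α₂|·ΔT = 3.6×10⁻⁶ × 198 = 0.0007128.
1/(A₁E₁) + 1/(A₂E₂) = 1/(625×110×10³) + 1/(775×199×10³) = 2.103×10⁻⁸ N⁻¹.
P = 0.0007128 / 2.103×10⁻⁸ = 33900 N = 33.9 kN.
σ_{titanium alloy} = P/A₁ = 33900/625 = 54.23 MPa, compressive.

σ ≈ 54.2 MPa (compressive)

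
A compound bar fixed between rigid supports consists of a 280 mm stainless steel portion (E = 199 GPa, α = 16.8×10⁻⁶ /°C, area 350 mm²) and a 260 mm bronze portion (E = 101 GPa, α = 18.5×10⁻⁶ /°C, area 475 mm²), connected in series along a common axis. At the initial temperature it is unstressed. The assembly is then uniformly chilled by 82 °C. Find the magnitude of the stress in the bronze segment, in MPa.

With the walls removed the bar would change length by δ_free = Σ αᵢΔT Lᵢ = 16.8×10⁻⁶×82×280 + 18.5×10⁻⁶×82×260 = 0.7801 mm.
Since the ends are fixed, an axial force P builds up, equal in every segment, with P · Σ Lᵢ/(AᵢEᵢ) = δ_free.
The series flexibility is Σ Lᵢ/(AᵢEᵢ) = 280/(350×199×10³) + 260/(475×101×10³) = 9.44×10⁻⁶ mm/N.
Hence P = δ_free / Σ(L/AE) = 0.7801/9.44×10⁻⁶ = 82.65 kN (tensile).
σ_{bronze} = P / A = 82650 / 475 = 174 MPa.

σ ≈ 174 MPa (tensile)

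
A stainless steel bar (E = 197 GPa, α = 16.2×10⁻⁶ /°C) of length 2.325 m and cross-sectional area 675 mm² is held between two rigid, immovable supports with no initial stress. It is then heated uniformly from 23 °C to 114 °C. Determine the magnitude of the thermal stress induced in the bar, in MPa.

σ ≈ 290 MPa (compressive)

The supports are rigid, so the total axial strain is zero. The restrained thermal strain is ε = αΔT = 16.2×10⁻⁶ × 91 = 1474.2×10⁻⁶.
Hence σ = E·αΔT = 197×10³ × 1474.2×10⁻⁶ = 290.4 MPa, compressive.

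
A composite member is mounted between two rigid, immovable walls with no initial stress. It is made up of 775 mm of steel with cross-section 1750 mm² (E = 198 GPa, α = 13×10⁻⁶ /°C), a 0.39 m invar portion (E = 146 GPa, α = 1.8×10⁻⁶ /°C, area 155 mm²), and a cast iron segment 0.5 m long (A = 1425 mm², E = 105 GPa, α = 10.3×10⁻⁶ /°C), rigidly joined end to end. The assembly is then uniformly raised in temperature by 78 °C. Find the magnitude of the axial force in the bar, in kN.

If the supports were absent, the total length change would be Σ αᵢΔT Lᵢ = 13×10⁻⁶×78×775 + 1.8×10⁻⁶×78×390 + 10.3×10⁻⁶×78×500 = 1.242 mm.
The rigid supports impose zero overall length change; the single axial force P common to all segments must satisfy P Σ Lᵢ/(AᵢEᵢ) = δ_free.
Σ Lᵢ/(AᵢEᵢ) = 775/(1750×198×10³) + 390/(155×146×10³) + 500/(1425×105×10³) = 2.281×10⁻⁵ mm/N.
Hence P = δ_free / Σ(L/AE) = 1.242/2.281×10⁻⁵ = 54.46 kN (compressive).

P ≈ 54.5 kN (compressive)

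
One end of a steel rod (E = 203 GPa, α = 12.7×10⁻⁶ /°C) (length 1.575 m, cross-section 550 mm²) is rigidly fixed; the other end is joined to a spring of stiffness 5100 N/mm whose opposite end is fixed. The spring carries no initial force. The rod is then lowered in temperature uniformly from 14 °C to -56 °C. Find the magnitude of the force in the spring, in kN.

P ≈ 6.66 kN

If the spring were absent the rod would shorten by αΔT L = 12.7×10⁻⁶ × 70 × 1575 = 1.4 mm.
Let P be the tensile force in the spring. The rod extends elastically by PL/(AE) and the spring stretches by P/k; together these equal δ_free.
P [ L/(AE) + 1/k ] = δ_free → P [ 1575/(550×203×10³) + 1/(5100) ] = 1.4.
P = 1.4 / 0.0002102 = 6662 N.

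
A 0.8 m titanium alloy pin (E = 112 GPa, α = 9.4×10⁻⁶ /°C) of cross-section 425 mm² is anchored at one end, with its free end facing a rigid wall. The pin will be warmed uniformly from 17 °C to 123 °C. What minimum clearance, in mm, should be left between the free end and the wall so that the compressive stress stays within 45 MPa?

With no wall the pin would lengthen by αΔT L = 9.4×10⁻⁶ × 106 × 800 = 0.7971 mm.
A stress of 45 MPa corresponds to the wall pushing the pin back by σL/E = 45×800/(112×10³) = 0.3214 mm.
So the gap has to take up the difference, g_min = δ_free − σL/E = 0.7971 − 0.3214 = 0.4757 mm.

g ≈ 0.476 mm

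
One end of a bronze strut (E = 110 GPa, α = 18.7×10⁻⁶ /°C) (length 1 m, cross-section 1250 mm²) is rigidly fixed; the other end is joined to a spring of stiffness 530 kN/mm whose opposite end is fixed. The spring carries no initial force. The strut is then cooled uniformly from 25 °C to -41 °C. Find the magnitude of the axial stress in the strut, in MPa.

Free thermal contraction: δ_free = αΔT L = 18.7×10⁻⁶ × 66 × 1000 = 1.234 mm.
Let P be the tensile force in the spring. The strut extends elastically by PL/(AE) and the spring stretches by P/k; together these equal δ_free.
P [ L/(AE) + 1/k ] = δ_free → P [ 1000/(1250×110×10³) + 1/(530×10³) ] = 1.234.
P = 1.234 / 9.16×10⁻⁶ = 134700 N.
σ = P/A = 134700/1250 = 107.8 MPa.

σ ≈ 108 MPa (tensile)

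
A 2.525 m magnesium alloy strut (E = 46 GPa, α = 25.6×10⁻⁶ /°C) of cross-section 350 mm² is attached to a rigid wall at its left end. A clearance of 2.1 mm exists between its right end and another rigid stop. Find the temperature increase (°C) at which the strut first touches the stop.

Contact occurs when the free expansion equals the gap: αΔT L = 2.1 mm.
So ΔT = g/(αL) = 2.1/(25.6×10⁻⁶ × 2525) = 32.49 °C.

ΔT ≈ 32.5 °C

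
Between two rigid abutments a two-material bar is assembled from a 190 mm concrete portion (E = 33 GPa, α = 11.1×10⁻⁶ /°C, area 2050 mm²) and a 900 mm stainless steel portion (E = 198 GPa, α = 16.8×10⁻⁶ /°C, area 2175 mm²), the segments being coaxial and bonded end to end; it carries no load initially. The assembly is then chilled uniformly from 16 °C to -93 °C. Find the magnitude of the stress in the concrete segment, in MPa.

σ ≈ 187 MPa (tensile)

With the walls removed the bar would change length by δ_free = Σ αᵢΔT Lᵢ = 11.1×10⁻⁶×109×190 + 16.8×10⁻⁶×109×900 = 1.878 mm.
Since the ends are fixed, an axial force P builds up, equal in every segment, with P · Σ Lᵢ/(AᵢEᵢ) = δ_free.
The series flexibility is Σ Lᵢ/(AᵢEᵢ) = 190/(2050×33×10³) + 900/(2175×198×10³) = 4.898×10⁻⁶ mm/N.
So P = 1.878 / 4.898×10⁻⁶ = 383.4 kN, tensile.
σ_{concrete} = P / A = 383400 / 2050 = 187 MPa.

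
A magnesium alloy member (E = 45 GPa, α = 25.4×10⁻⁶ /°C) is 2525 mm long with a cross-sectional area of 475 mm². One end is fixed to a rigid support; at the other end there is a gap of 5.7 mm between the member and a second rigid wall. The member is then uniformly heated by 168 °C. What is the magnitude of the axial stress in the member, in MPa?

If the wall were absent the member would grow by αΔT L = 25.4×10⁻⁶ × 168 × 2525 = 10.77 mm.
After closing the 5.7 mm clearance, 10.77 − 5.7 = 5.075 mm of expansion remains to be suppressed by the wall.
Compatibility: PL/(AE) = 5.075 mm, so σ = P/A = E × (5.075/2525) = 90.44 MPa.

σ ≈ 90.4 MPa (compressive)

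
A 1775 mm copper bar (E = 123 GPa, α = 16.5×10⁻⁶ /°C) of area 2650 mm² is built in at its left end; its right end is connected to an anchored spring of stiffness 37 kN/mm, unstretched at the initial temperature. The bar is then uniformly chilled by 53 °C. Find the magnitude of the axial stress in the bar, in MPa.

σ ≈ 18 MPa (tensile)

Free thermal contraction: δ_free = αΔT L = 16.5×10⁻⁶ × 53 × 1775 = 1.552 mm.
With a force P in the spring, the elastic change of the bar is PL/(AE) and that of the spring is P/k; compatibility requires their sum to equal δ_free.
So P = δ_free / [L/(AE) + 1/k] = 1.552 / [ 1775/(2650×123×10³) + 1/(37×10³) ].
P = 1.552 / 3.247×10⁻⁵ = 47800 N.
σ = P/A = 47800/2650 = 18.04 MPa.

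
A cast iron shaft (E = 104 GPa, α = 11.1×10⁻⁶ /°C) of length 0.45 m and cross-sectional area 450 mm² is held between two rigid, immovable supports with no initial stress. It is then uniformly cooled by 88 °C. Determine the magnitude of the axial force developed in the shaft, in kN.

P ≈ 45.7 kN (tensile)

The ends cannot move, so σ = EαΔT = 104×10³ × 11.1×10⁻⁶ × 88 = 101.6 MPa.
P = AEαΔT = 450 × 104×10³ × 11.1×10⁻⁶ × 88 = 45.71 kN (tensile).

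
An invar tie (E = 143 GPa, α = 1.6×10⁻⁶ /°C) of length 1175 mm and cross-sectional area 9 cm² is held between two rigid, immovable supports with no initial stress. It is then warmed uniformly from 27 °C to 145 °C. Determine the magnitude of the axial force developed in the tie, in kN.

P ≈ 24.3 kN (compressive)

The ends cannot move, so σ = EαΔT = 143×10³ × 1.6×10⁻⁶ × 118 = 27 MPa.
Then P = σA = 27 × 900 mm² = 24.3 kN, compressive.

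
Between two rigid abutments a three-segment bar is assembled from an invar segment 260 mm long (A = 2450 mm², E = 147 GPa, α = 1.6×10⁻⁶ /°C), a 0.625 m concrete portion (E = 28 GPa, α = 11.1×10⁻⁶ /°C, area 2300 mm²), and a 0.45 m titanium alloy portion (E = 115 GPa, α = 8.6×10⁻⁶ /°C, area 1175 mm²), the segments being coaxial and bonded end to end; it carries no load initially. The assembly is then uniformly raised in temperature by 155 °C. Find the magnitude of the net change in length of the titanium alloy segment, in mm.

With the walls removed the bar would change length by δ_free = Σ αᵢΔT Lᵢ = 1.6×10⁻⁶×155×260 + 11.1×10⁻⁶×155×625 + 8.6×10⁻⁶×155×450 = 1.74 mm.
The rigid supports impose zero overall length change; the single axial force P common to all segments must satisfy P Σ Lᵢ/(AᵢEᵢ) = δ_free.
The series flexibility is Σ Lᵢ/(AᵢEᵢ) = 260/(2450×147×10³) + 625/(2300×28×10³) + 450/(1175×115×10³) = 1.376×10⁻⁵ mm/N.
So P = 1.74 / 1.376×10⁻⁵ = 126.5 kN, compressive.
For the titanium alloy segment, free thermal change = 8.6×10⁻⁶×155×450 = 0.5998 mm and elastic change from P = 126500×450/(1175×115×10³) = 0.4211 mm; these oppose, so the net change is 0.179 mm (segment lengthens).

|ΔL| ≈ 0.179 mm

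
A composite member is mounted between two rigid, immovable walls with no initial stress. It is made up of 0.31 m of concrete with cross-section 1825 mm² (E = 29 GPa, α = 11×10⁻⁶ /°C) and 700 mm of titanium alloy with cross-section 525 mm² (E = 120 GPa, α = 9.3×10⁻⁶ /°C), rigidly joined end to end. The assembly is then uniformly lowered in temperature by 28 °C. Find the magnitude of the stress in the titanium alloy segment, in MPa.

σ ≈ 31.2 MPa (tensile)

Free thermal contraction of the whole bar: Σ αᵢΔT Lᵢ = 11×10⁻⁶×28×310 + 9.3×10⁻⁶×28×700 = 0.2778 mm.
The rigid supports impose zero overall length change; the single axial force P common to all segments must satisfy P Σ Lᵢ/(AᵢEᵢ) = δ_free.
The series flexibility is Σ Lᵢ/(AᵢEᵢ) = 310/(1825×29×10³) + 700/(525×120×10³) = 1.697×10⁻⁵ mm/N.
So P = 0.2778 / 1.697×10⁻⁵ = 16.37 kN, tensile.
σ_{titanium alloy} = P / A = 16370 / 525 = 31.18 MPa.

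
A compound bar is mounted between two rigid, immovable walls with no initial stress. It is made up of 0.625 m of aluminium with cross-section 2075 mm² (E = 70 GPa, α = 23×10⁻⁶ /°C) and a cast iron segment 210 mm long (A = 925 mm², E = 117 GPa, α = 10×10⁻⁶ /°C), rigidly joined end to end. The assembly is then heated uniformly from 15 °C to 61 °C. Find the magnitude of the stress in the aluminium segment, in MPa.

σ ≈ 58.5 MPa (compressive)

With the walls removed the bar would change length by δ_free = Σ αᵢΔT Lᵢ = 23×10⁻⁶×46×625 + 10×10⁻⁶×46×210 = 0.7578 mm.
The rigid supports impose zero overall length change; the single axial force P common to all segments must satisfy P Σ Lᵢ/(AᵢEᵢ) = δ_free.
The series flexibility is Σ Lᵢ/(AᵢEᵢ) = 625/(2075×70×10³) + 210/(925×117×10³) = 6.243×10⁻⁶ mm/N.
So P = 0.7578 / 6.243×10⁻⁶ = 121.4 kN, compressive.
σ_{aluminium} = P / A = 121400 / 2075 = 58.5 MPa.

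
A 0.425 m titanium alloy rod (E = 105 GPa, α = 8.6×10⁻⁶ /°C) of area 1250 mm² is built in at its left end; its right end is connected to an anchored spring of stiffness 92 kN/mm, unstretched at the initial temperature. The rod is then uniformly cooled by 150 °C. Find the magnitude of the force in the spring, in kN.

P ≈ 38.9 kN

The unrestrained thermal change is αΔT L = 8.6×10⁻⁶ × 150 × 425 = 0.5483 mm.
Let P be the tensile force in the spring. The rod extends elastically by PL/(AE) and the spring stretches by P/k; together these equal δ_free.
So P = δ_free / [L/(AE) + 1/k] = 0.5483 / [ 425/(1250×105×10³) + 1/(92×10³) ].
P = 0.5483 / 1.411×10⁻⁵ = 38860 N.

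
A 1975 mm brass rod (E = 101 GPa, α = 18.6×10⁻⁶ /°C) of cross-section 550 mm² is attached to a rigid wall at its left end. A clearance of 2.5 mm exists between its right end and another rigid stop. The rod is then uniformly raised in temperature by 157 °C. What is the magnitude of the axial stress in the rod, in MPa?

If the wall were absent the rod would grow by αΔT L = 18.6×10⁻⁶ × 157 × 1975 = 5.767 mm.
The gap closes (δ_free > 2.5 mm) and the wall then resists a further 5.767 − 2.5 = 3.267 mm of expansion.
Compatibility: PL/(AE) = 3.267 mm, so σ = P/A = E × (3.267/1975) = 167.1 MPa.

σ ≈ 167 MPa (compressive)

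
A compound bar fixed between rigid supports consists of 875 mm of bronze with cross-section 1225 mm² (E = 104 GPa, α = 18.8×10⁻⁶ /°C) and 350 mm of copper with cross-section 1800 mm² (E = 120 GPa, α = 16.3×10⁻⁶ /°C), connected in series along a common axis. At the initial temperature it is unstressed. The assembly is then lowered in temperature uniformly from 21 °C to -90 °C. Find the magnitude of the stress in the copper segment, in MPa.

With the walls removed the bar would change length by δ_free = Σ αᵢΔT Lᵢ = 18.8×10⁻⁶×111×875 + 16.3×10⁻⁶×111×350 = 2.459 mm.
The walls prevent any net length change, so an axial force P (same in every segment) develops. Compatibility: P · Σ Lᵢ/(AᵢEᵢ) = δ_free.
Σ Lᵢ/(AᵢEᵢ) = 875/(1225×104×10³) + 350/(1800×120×10³) = 8.489×10⁻⁶ mm/N.
P = 2.459 / 8.489×10⁻⁶ = 289700 N = 289.7 kN, tensile.
σ_{copper} = P / A = 289700 / 1800 = 161 MPa.

σ ≈ 161 MPa (tensile)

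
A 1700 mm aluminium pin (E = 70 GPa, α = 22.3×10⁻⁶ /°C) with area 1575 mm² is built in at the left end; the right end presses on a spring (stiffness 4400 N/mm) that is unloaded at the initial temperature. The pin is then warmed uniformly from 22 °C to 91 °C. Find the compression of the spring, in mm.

δ ≈ 2.45 mm

Free thermal expansion: δ_free = αΔT L = 22.3×10⁻⁶ × 69 × 1700 = 2.616 mm.
With a force P in the spring, the elastic change of the pin is PL/(AE) and that of the spring is P/k; compatibility requires their sum to equal δ_free.
So P = δ_free / [L/(AE) + 1/k] = 2.616 / [ 1700/(1575×70×10³) + 1/(4400) ].
P = 2.616 / 0.0002427 = 10780 N.
Spring compression = P/k = 10780/(4400) = 2.45 mm.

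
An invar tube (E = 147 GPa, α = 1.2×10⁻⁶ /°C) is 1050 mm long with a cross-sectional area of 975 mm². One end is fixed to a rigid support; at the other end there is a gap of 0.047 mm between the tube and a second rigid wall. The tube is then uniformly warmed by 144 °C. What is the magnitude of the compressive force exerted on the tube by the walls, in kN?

P ≈ 18.4 kN

Free thermal elongation = αΔT L = 1.2×10⁻⁶ × 144 × 1050 = 0.1814 mm.
This exceeds the 0.047 mm gap, so the wall pushes back. The portion of expansion that must be recovered elastically is δ_free − gap = 0.1814 − 0.047 = 0.1344 mm.
Compatibility: PL/(AE) = 0.1344 mm, so σ = P/A = E × (0.1344/1050) = 18.82 MPa.
Force on the wall = σA = 18.82 × 975 mm² = 18.35 kN.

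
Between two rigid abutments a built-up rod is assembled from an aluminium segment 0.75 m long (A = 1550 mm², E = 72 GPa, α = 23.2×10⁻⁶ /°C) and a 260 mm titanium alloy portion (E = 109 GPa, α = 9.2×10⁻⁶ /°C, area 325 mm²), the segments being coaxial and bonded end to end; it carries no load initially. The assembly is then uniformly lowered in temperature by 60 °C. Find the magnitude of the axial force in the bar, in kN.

If the supports were absent, the total length change would be Σ αᵢΔT Lᵢ = 23.2×10⁻⁶×60×750 + 9.2×10⁻⁶×60×260 = 1.188 mm.
The rigid supports impose zero overall length change; the single axial force P common to all segments must satisfy P Σ Lᵢ/(AᵢEᵢ) = δ_free.
The series flexibility is Σ Lᵢ/(AᵢEᵢ) = 750/(1550×72×10³) + 260/(325×109×10³) = 1.406×10⁻⁵ mm/N.
So P = 1.188 / 1.406×10⁻⁵ = 84.46 kN, tensile.

P ≈ 84.5 kN (tensile)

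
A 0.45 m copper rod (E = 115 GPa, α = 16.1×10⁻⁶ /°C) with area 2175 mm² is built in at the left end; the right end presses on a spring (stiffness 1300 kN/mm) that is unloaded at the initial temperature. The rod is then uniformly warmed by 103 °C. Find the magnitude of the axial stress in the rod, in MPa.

σ ≈ 134 MPa (compressive)

If the spring were absent the rod would lengthen by αΔT L = 16.1×10⁻⁶ × 103 × 450 = 0.7462 mm.
Let P be the compressive force at the spring. The rod shortens elastically by PL/(AE) and the spring compresses by P/k; together these equal δ_free.
P [ L/(AE) + 1/k ] = δ_free → P [ 450/(2175×115×10³) + 1/(1300×10³) ] = 0.7462.
P = 0.7462 / 2.568×10⁻⁶ = 290600 N.
σ = P/A = 290600/2175 = 133.6 MPa.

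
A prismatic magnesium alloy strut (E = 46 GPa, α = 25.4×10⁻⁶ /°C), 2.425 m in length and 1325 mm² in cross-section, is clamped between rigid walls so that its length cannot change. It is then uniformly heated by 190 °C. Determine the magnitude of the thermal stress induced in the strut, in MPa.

Because both ends are immovable the net strain is zero, and the suppressed thermal strain is αΔT = 25.4×10⁻⁶ × 190 = 4826×10⁻⁶.
σ = EαΔT = 46×10³ × 25.4×10⁻⁶ × 190 = 222 MPa (compressive; the strut is trying to expand).

σ ≈ 222 MPa (compressive)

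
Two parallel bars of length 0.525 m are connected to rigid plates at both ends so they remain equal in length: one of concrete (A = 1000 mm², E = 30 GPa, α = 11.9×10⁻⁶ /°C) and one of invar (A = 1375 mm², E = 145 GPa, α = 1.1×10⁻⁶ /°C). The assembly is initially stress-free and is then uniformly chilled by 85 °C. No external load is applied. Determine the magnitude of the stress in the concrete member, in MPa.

σ ≈ 23.9 MPa (tensile)

Equilibrium of a rigid end plate with no external load gives equal and opposite internal forces ±P in the two members. Since α_{concrete} > α_{invar}, cooling drives the concrete into tension and the invar into compression.
Equating the net (thermal + elastic) strains gives |α₁ − α₂|·ΔT = P·[1/(A₁E₁) + 1/(A₂E₂)].
|α₁ − α₂|·ΔT = 10.8×10⁻⁶ × 85 = 0.000918.
1/(A₁E₁) + 1/(A₂E₂) = 1/(1000×30×10³) + 1/(1375×145×10³) = 3.835×10⁻⁸ N⁻¹.
P = 0.000918 / 3.835×10⁻⁸ = 23940 N = 23.94 kN.
σ_{concrete} = P/A₁ = 23940/1000 = 23.94 MPa, tensile.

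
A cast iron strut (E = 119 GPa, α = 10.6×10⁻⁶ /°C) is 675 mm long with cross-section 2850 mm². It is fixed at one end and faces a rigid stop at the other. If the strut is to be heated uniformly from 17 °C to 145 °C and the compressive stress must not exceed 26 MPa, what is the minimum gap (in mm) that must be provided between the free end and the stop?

g ≈ 0.768 mm

Free expansion if unrestrained: δ_free = αΔT L = 10.6×10⁻⁶ × 128 × 675 = 0.9158 mm.
At the allowable stress the elastic shortening the wall may impose is σL/E = 26 × 675 / (119×10³) = 0.1475 mm.
The gap must absorb the remainder: g_min = 0.9158 − 0.1475 = 0.7684 mm.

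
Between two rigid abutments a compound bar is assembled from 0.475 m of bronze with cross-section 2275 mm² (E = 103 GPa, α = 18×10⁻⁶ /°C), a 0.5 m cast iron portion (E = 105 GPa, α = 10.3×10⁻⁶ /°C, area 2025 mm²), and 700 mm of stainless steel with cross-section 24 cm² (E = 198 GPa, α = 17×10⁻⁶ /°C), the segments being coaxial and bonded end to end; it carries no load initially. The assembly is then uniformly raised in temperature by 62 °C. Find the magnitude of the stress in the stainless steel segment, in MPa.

With the walls removed the bar would change length by δ_free = Σ αᵢΔT Lᵢ = 18×10⁻⁶×62×475 + 10.3×10⁻⁶×62×500 + 17×10⁻⁶×62×700 = 1.587 mm.
Since the ends are fixed, an axial force P builds up, equal in every segment, with P · Σ Lᵢ/(AᵢEᵢ) = δ_free.
Σ Lᵢ/(AᵢEᵢ) = 475/(2275×103×10³) + 500/(2025×105×10³) + 700/(2400×198×10³) = 5.852×10⁻⁶ mm/N.
P = 1.587 / 5.852×10⁻⁶ = 271200 N = 271.2 kN, compressive.
σ_{stainless steel} = P / A = 271200 / 2400 = 113 MPa.

σ ≈ 113 MPa (compressive)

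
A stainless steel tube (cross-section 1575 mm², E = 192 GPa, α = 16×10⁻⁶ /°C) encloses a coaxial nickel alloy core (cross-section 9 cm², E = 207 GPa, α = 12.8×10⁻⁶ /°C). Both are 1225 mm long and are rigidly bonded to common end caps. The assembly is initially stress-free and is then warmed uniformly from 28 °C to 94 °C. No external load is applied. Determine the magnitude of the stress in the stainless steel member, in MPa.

The stainless steel has the larger α, so on heating it would change length more than the nickel alloy if both were free. The rigid plates force a common final length, so the stainless steel is put into compression and the nickel alloy into tension, with equal and opposite forces P (no external load).
Equating the net (thermal + elastic) strains gives |α₁ − α₂|·ΔT = P·[1/(A₁E₁) + 1/(A₂E₂)].
|α₁ − α₂|·ΔT = 3.2×10⁻⁶ × 66 = 0.0002112.
1/(A₁E₁) + 1/(A₂E₂) = 1/(1575×192×10³) + 1/(900×207×10³) = 8.675×10⁻⁹ N⁻¹.
P = 0.0002112 / 8.675×10⁻⁹ = 24350 N = 24.35 kN.
σ_{stainless steel} = P/A₁ = 24350/1575 = 15.46 MPa, compressive.

σ ≈ 15.5 MPa (compressive)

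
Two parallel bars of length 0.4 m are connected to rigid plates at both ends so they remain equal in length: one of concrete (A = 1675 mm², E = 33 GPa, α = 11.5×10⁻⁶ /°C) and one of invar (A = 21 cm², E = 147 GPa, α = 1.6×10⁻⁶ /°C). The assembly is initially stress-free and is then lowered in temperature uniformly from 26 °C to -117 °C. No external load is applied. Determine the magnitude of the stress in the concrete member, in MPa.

Both members must finish at the same length. With the larger α, the concrete tends to over-contract; the plates restrain it, putting the concrete in tension and the invar in compression. With no external load the two internal forces are equal and opposite, magnitude P.
Setting the final lengths equal and cancelling L: (α₁ − α₂)ΔT = P/(A₁E₁) + P/(A₂E₂).
|α₁ − α₂|·ΔT = 9.9×10⁻⁶ × 143 = 0.001416.
1/(A₁E₁) + 1/(A₂E₂) = 1/(1675×33×10³) + 1/(2100×147×10³) = 2.133×10⁻⁸ N⁻¹.
So P = 0.001416 / 2.133×10⁻⁸ = 66.37 kN.
σ_{concrete} = P/A₁ = 66370/1675 = 39.62 MPa, tensile.

σ ≈ 39.6 MPa (tensile)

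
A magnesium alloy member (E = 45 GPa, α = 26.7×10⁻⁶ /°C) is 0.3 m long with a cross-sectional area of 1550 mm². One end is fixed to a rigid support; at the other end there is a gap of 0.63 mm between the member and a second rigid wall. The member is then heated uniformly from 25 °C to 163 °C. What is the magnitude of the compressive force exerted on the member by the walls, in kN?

P ≈ 111 kN

If the wall were absent the member would grow by αΔT L = 26.7×10⁻⁶ × 138 × 300 = 1.105 mm.
After closing the 0.63 mm clearance, 1.105 − 0.63 = 0.4754 mm of expansion remains to be suppressed by the wall.
So σ = E(δ_free − g)/L = 45×10³ × 0.4754/300 = 71.31 MPa.
P = σA = 71.31 × 1550 = 110.5 kN.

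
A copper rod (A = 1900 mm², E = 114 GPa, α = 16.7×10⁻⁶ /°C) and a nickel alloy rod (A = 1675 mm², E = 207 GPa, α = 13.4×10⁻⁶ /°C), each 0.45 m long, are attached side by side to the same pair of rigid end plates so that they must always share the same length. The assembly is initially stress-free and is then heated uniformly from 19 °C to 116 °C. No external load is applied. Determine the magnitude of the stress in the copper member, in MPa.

σ ≈ 22.5 MPa (compressive)

The copper has the larger α, so on heating it would change length more than the nickel alloy if both were free. The rigid plates force a common final length, so the copper is put into compression and the nickel alloy into tension, with equal and opposite forces P (no external load).
Compatibility of the two members (thermal + elastic change equal): (α₁ − α₂)ΔT = P·[1/(A₁E₁) + 1/(A₂E₂)].
|α₁ − α₂|·ΔT = 3.3×10⁻⁶ × 97 = 0.0003201.
1/(A₁E₁) + 1/(A₂E₂) = 1/(1900×114×10³) + 1/(1675×207×10³) = 7.501×10⁻⁹ N⁻¹.
So P = 0.0003201 / 7.501×10⁻⁹ = 42.67 kN.
σ_{copper} = P/A₁ = 42670/1900 = 22.46 MPa, compressive.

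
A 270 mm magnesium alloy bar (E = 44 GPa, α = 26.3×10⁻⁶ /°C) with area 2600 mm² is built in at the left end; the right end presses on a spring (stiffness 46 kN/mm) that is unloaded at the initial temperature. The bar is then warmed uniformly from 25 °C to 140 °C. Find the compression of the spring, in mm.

δ ≈ 0.737 mm

The unrestrained thermal change is αΔT L = 26.3×10⁻⁶ × 115 × 270 = 0.8166 mm.
Let P be the compressive force at the spring. The bar shortens elastically by PL/(AE) and the spring compresses by P/k; together these equal δ_free.
So P = δ_free / [L/(AE) + 1/k] = 0.8166 / [ 270/(2600×44×10³) + 1/(46×10³) ].
P = 0.8166 / 2.41×10⁻⁵ = 33890 N.
Spring compression = P/k = 33890/(46×10³) = 0.7366 mm.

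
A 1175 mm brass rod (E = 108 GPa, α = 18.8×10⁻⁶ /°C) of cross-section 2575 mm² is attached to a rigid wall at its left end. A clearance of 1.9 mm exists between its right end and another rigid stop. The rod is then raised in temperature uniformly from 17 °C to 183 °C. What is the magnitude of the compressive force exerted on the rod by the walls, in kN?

Free thermal elongation = αΔT L = 18.8×10⁻⁶ × 166 × 1175 = 3.667 mm.
The gap closes (δ_free > 1.9 mm) and the wall then resists a further 3.667 − 1.9 = 1.767 mm of expansion.
So σ = E(δ_free − g)/L = 108×10³ × 1.767/1175 = 162.4 MPa.
P = σA = 162.4 × 2575 = 418.2 kN.

P ≈ 418 kN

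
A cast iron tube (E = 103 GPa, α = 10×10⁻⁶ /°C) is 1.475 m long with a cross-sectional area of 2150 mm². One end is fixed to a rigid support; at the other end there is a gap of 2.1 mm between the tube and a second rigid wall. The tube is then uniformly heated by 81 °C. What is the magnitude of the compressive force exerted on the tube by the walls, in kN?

P ≈ 0 kN

Unrestrained expansion: δ_free = αΔT L = 10×10⁻⁶ × 81 × 1475 = 1.195 mm.
This is smaller than the 2.1 mm clearance, so the tube expands freely without reaching the stop — the stress is zero.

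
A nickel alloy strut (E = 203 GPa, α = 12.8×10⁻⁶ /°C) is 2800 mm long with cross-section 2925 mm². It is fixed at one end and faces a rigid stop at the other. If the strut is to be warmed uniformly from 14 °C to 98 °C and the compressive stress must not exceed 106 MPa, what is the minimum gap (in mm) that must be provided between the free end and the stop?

g ≈ 1.55 mm

With no wall the strut would lengthen by αΔT L = 12.8×10⁻⁶ × 84 × 2800 = 3.011 mm.
At the allowable stress the elastic shortening the wall may impose is σL/E = 106 × 2800 / (203×10³) = 1.462 mm.
So the gap has to take up the difference, g_min = δ_free − σL/E = 3.011 − 1.462 = 1.548 mm.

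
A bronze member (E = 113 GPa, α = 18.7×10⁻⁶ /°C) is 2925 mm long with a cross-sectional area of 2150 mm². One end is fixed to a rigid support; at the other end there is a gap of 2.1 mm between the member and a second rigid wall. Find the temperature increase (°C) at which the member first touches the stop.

The gap closes when αΔT L = 2.1 mm, since the member is still unstressed at that instant.
So ΔT = g/(αL) = 2.1/(18.7×10⁻⁶ × 2925) = 38.39 °C.

ΔT ≈ 38.4 °C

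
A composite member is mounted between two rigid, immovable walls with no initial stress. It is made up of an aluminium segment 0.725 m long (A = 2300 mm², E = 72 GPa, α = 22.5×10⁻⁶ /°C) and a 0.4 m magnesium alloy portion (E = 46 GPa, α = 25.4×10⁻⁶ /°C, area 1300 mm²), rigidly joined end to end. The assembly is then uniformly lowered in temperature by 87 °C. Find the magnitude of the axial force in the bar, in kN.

Free thermal contraction of the whole bar: Σ αᵢΔT Lᵢ = 22.5×10⁻⁶×87×725 + 25.4×10⁻⁶×87×400 = 2.303 mm.
The rigid supports impose zero overall length change; the single axial force P common to all segments must satisfy P Σ Lᵢ/(AᵢEᵢ) = δ_free.
Σ Lᵢ/(AᵢEᵢ) = 725/(2300×72×10³) + 400/(1300×46×10³) = 1.107×10⁻⁵ mm/N.
Hence P = δ_free / Σ(L/AE) = 2.303/1.107×10⁻⁵ = 208.1 kN (tensile).

P ≈ 208 kN (tensile)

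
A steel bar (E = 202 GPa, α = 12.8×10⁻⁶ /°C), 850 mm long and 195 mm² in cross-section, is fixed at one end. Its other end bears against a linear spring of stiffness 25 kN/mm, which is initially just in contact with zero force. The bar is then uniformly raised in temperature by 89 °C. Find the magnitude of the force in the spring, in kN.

P ≈ 15.7 kN

Free thermal expansion: δ_free = αΔT L = 12.8×10⁻⁶ × 89 × 850 = 0.9683 mm.
With a force P in the spring, the elastic change of the bar is PL/(AE) and that of the spring is P/k; compatibility requires their sum to equal δ_free.
P [ L/(AE) + 1/k ] = δ_free → P [ 850/(195×202×10³) + 1/(25×10³) ] = 0.9683.
P = 0.9683 / 6.158×10⁻⁵ = 15720 N.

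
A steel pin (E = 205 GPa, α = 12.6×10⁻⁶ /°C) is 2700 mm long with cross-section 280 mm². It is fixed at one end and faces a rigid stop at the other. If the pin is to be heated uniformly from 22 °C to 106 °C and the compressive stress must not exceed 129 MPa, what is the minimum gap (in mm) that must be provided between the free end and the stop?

g ≈ 1.16 mm

With no wall the pin would lengthen by αΔT L = 12.6×10⁻⁶ × 84 × 2700 = 2.858 mm.
A stress of 129 MPa corresponds to the wall pushing the pin back by σL/E = 129×2700/(205×10³) = 1.699 mm.
The gap must absorb the remainder: g_min = 2.858 − 1.699 = 1.159 mm.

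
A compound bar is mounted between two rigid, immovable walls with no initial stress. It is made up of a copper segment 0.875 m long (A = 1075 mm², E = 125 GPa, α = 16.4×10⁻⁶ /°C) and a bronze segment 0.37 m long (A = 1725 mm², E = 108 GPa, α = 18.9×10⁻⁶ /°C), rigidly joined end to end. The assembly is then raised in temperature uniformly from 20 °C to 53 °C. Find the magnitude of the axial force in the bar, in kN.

If the supports were absent, the total length change would be Σ αᵢΔT Lᵢ = 16.4×10⁻⁶×33×875 + 18.9×10⁻⁶×33×370 = 0.7043 mm.
Since the ends are fixed, an axial force P builds up, equal in every segment, with P · Σ Lᵢ/(AᵢEᵢ) = δ_free.
The series flexibility is Σ Lᵢ/(AᵢEᵢ) = 875/(1075×125×10³) + 370/(1725×108×10³) = 8.498×10⁻⁶ mm/N.
So P = 0.7043 / 8.498×10⁻⁶ = 82.88 kN, compressive.

P ≈ 82.9 kN (compressive)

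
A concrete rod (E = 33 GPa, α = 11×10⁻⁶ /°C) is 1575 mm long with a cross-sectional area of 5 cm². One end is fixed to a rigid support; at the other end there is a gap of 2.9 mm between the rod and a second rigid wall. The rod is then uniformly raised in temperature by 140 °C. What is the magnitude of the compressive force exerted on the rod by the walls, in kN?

Free thermal elongation = αΔT L = 11×10⁻⁶ × 140 × 1575 = 2.425 mm.
Since δ_free = 2.43 mm is less than the 2.9 mm gap, the rod never touches the wall. No axial force develops.

P ≈ 0 kN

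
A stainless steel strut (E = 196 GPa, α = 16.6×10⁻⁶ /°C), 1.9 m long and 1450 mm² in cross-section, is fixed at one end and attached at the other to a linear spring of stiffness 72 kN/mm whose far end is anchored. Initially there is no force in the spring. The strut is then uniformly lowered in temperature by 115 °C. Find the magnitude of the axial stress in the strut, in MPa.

σ ≈ 122 MPa (tensile)

Free thermal contraction: δ_free = αΔT L = 16.6×10⁻⁶ × 115 × 1900 = 3.627 mm.
Let P be the tensile force in the spring. The strut extends elastically by PL/(AE) and the spring stretches by P/k; together these equal δ_free.
So P = δ_free / [L/(AE) + 1/k] = 3.627 / [ 1900/(1450×196×10³) + 1/(72×10³) ].
P = 3.627 / 2.057×10⁻⁵ = 176300 N.
σ = P/A = 176300/1450 = 121.6 MPa.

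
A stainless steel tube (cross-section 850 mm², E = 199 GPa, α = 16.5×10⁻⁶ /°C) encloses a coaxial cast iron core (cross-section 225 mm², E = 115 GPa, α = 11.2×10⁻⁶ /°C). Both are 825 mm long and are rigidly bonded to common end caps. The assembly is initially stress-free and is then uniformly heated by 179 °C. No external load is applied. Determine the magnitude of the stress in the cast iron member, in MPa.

Both members must finish at the same length. With the larger α, the stainless steel tends to over-expand; the plates restrain it, putting the stainless steel in compression and the cast iron in tension. With no external load the two internal forces are equal and opposite, magnitude P.
Compatibility of the two members (thermal + elastic change equal): (α₁ − α₂)ΔT = P·[1/(A₁E₁) + 1/(A₂E₂)].
|α₁ − α₂|·ΔT = 5.3×10⁻⁶ × 179 = 0.0009487.
1/(A₁E₁) + 1/(A₂E₂) = 1/(850×199×10³) + 1/(225×115×10³) = 4.456×10⁻⁸ N⁻¹.
So P = 0.0009487 / 4.456×10⁻⁸ = 21.29 kN.
σ_{cast iron} = P/A₂ = 21290/225 = 94.63 MPa, tensile.

σ ≈ 94.6 MPa (tensile)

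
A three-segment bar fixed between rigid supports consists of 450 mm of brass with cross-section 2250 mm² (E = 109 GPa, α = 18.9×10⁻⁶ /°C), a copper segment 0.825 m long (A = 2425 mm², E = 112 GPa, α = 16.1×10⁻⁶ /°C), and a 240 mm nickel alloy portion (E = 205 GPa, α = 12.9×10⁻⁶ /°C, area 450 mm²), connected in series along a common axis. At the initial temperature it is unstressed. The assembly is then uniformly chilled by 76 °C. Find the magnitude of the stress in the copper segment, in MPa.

Free thermal contraction of the whole bar: Σ αᵢΔT Lᵢ = 18.9×10⁻⁶×76×450 + 16.1×10⁻⁶×76×825 + 12.9×10⁻⁶×76×240 = 1.891 mm.
The rigid supports impose zero overall length change; the single axial force P common to all segments must satisfy P Σ Lᵢ/(AᵢEᵢ) = δ_free.
Σ Lᵢ/(AᵢEᵢ) = 450/(2250×109×10³) + 825/(2425×112×10³) + 240/(450×205×10³) = 7.474×10⁻⁶ mm/N.
So P = 1.891 / 7.474×10⁻⁶ = 253 kN, tensile.
σ_{copper} = P / A = 253000 / 2425 = 104.3 MPa.

σ ≈ 104 MPa (tensile)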